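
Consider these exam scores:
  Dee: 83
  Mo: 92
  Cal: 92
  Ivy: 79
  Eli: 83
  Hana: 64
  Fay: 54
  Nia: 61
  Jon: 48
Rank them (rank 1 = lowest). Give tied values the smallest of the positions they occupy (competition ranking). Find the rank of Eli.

6

Sorted (ascending): 48, 54, 61, 64, 79, 83, 83, 92, 92
The 2 values of 83 occupy positions 6–7 → each gets rank 6.
The 2 values of 92 occupy positions 8–9 → each gets rank 8.
Eli has value 83 → rank 6.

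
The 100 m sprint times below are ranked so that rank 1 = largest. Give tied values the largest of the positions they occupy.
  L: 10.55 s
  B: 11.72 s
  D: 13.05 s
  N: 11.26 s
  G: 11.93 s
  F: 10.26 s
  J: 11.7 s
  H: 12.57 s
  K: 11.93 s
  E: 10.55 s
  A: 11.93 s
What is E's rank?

Sorted (descending): 13.05, 12.57, 11.93, 11.93, 11.93, 11.72, 11.7, 11.26, 10.55, 10.55, 10.26
The 3 values of 11.93 occupy positions 3–5 → each gets rank 5.
The 2 values of 10.55 occupy positions 9–10 → each gets rank 10.
E has value 10.55 s → rank 10.

10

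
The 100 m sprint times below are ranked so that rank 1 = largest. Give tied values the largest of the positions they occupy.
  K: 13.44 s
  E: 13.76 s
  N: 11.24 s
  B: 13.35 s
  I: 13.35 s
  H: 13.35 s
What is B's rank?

Sorted (descending): 13.76, 13.44, 13.35, 13.35, 13.35, 11.24
The 3 values of 13.35 occupy positions 3–5 → each gets rank 5.
B has value 13.35 s → rank 5.

5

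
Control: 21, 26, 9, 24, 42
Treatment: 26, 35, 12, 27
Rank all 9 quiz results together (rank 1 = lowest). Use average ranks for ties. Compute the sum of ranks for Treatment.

22.5

Sorted (ascending): 9, 12, 21, 24, 26, 26, 27, 35, 42
The 2 values of 26 occupy positions 5–6 → average rank (5+6)/2 = 5.5.
Treatment values → pooled ranks: 26→5.5, 35→8, 12→2, 27→7
Rank sum = 5.5 + 8 + 2 + 7 = 22.5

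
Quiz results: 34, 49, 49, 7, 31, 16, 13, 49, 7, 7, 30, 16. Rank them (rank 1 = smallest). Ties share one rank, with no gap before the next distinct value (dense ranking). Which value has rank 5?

Sorted (ascending): 7, 7, 7, 13, 16, 16, 30, 31, 34, 49, 49, 49
The 3 values of 7 share dense rank 1.
The 2 values of 16 share dense rank 3.
The 3 values of 49 share dense rank 7.
Remaining distinct values take the next consecutive integers.
Rank 5 → value 31.

31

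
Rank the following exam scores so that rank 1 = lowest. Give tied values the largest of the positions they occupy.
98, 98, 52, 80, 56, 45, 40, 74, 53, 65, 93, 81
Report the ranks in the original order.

Sorted (ascending): 40, 45, 52, 53, 56, 65, 74, 80, 81, 93, 98, 98
The 2 values of 98 occupy positions 11–12 → each gets rank 12.

12, 12, 3, 8, 5, 2, 1, 7, 4, 6, 10, 9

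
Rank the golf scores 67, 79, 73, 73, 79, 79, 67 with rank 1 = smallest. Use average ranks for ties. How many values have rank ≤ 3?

Sorted (ascending): 67, 67, 73, 73, 79, 79, 79
The 2 values of 67 occupy positions 1–2 → average rank (1+2)/2 = 1.5.
The 2 values of 73 occupy positions 3–4 → average rank (3+4)/2 = 3.5.
The 3 values of 79 occupy positions 5–7 → average rank 6.
Ranks ≤ 3: {1.5, 1.5} → 2 values.

2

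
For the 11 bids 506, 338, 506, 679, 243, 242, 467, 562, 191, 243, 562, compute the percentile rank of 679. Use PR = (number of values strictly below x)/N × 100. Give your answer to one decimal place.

N = 11.
Strictly below 679: 10. Equal to 679: 1.
PR = 10/11 × 100 = 90.9

90.9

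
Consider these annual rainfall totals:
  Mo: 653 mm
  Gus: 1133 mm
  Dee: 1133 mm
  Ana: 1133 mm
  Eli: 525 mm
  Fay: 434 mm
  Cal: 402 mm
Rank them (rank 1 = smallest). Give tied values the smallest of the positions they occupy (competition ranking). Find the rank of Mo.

4

Sorted (ascending): 402, 434, 525, 653, 1133, 1133, 1133
The 3 values of 1133 occupy positions 5–7 → each gets rank 5.
Mo has value 653 mm → rank 4.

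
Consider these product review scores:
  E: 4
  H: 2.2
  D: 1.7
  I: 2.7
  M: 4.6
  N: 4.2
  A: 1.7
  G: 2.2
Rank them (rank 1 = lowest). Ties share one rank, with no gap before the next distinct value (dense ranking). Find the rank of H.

2

Sorted (ascending): 1.7, 1.7, 2.2, 2.2, 2.7, 4, 4.2, 4.6
The 2 values of 1.7 share dense rank 1.
The 2 values of 2.2 share dense rank 2.
Remaining distinct values take the next consecutive integers.
H has value 2.2 → rank 2.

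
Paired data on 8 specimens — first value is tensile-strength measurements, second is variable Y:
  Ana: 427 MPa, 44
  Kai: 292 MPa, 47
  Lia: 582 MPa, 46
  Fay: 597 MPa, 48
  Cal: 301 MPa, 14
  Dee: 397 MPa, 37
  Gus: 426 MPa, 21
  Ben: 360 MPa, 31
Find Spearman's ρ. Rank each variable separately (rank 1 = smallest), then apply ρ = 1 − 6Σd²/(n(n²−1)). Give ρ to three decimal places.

Ranks of variable 1: 6, 1, 7, 8, 2, 4, 5, 3
Ranks of variable 2: 5, 7, 6, 8, 1, 4, 2, 3
d = r₁ − r₂: 1, -6, 1, 0, 1, 0, 3, 0
d²: 1, 36, 1, 0, 1, 0, 9, 0; Σd² = 48
ρ = 1 − 6·48/(8·63) = 1 − 288/504 = 0.429

0.429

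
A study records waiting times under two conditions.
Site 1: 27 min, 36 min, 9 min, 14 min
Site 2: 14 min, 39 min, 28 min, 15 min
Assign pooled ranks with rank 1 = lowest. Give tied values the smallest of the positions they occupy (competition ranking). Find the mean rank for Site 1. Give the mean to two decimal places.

3.75

Sorted (ascending): 9, 14, 14, 15, 27, 28, 36, 39
The 2 values of 14 occupy positions 2–3 → each gets rank 2.
Site 1 values → pooled ranks: 27→5, 36→7, 9→1, 14→2
Mean rank = (5 + 7 + 1 + 2) / 4 = 3.75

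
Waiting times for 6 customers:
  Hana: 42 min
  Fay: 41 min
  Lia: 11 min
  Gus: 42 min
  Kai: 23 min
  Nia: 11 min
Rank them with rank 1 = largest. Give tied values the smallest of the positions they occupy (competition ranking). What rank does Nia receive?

Sorted (descending): 42, 42, 41, 23, 11, 11
The 2 values of 42 occupy positions 1–2 → each gets rank 1.
The 2 values of 11 occupy positions 5–6 → each gets rank 5.
Nia has value 11 min → rank 5.

5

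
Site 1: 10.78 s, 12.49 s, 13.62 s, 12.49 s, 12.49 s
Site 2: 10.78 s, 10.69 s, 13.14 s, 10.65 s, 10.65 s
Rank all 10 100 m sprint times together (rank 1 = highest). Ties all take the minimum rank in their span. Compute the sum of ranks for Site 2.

34

Sorted (descending): 13.62, 13.14, 12.49, 12.49, 12.49, 10.78, 10.78, 10.69, 10.65, 10.65
The 3 values of 12.49 occupy positions 3–5 → each gets rank 3.
The 2 values of 10.78 occupy positions 6–7 → each gets rank 6.
The 2 values of 10.65 occupy positions 9–10 → each gets rank 9.
Site 2 values → pooled ranks: 10.78→6, 10.69→8, 13.14→2, 10.65→9, 10.65→9
Rank sum = 6 + 8 + 2 + 9 + 9 = 34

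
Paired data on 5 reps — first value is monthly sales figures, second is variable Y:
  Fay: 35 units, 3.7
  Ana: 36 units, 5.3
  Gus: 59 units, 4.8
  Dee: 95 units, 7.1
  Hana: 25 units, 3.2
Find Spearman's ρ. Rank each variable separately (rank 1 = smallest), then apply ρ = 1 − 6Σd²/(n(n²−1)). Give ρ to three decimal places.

Ranks of variable 1: 2, 3, 4, 5, 1
Ranks of variable 2: 2, 4, 3, 5, 1
d = r₁ − r₂: 0, -1, 1, 0, 0
d²: 0, 1, 1, 0, 0; Σd² = 2
ρ = 1 − 6·2/(5·24) = 1 − 12/120 = 0.900

0.900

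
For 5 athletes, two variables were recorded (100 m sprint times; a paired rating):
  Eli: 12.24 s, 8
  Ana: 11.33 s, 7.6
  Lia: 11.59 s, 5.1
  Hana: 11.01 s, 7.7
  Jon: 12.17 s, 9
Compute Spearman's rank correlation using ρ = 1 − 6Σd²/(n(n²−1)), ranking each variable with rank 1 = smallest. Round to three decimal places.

0.500

Ranks of variable 1: 5, 2, 3, 1, 4
Ranks of variable 2: 4, 2, 1, 3, 5
d = r₁ − r₂: 1, 0, 2, -2, -1
d²: 1, 0, 4, 4, 1; Σd² = 10
ρ = 1 − 6·10/(5·24) = 1 − 60/120 = 0.500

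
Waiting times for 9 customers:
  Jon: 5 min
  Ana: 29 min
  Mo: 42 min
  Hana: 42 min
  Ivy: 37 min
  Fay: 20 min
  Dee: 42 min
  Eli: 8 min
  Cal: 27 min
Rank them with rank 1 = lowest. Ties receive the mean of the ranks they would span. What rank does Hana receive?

8

Sorted (ascending): 5, 8, 20, 27, 29, 37, 42, 42, 42
The 3 values of 42 occupy positions 7–9 → average rank 8.
Hana has value 42 min → rank 8.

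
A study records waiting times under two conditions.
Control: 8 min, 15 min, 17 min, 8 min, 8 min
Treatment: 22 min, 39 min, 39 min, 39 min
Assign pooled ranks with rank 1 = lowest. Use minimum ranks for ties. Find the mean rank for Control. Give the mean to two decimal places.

Sorted (ascending): 8, 8, 8, 15, 17, 22, 39, 39, 39
The 3 values of 8 occupy positions 1–3 → each gets rank 1.
The 3 values of 39 occupy positions 7–9 → each gets rank 7.
Control values → pooled ranks: 8→1, 15→4, 17→5, 8→1, 8→1
Mean rank = (1 + 4 + 5 + 1 + 1) / 5 = 2.40

2.40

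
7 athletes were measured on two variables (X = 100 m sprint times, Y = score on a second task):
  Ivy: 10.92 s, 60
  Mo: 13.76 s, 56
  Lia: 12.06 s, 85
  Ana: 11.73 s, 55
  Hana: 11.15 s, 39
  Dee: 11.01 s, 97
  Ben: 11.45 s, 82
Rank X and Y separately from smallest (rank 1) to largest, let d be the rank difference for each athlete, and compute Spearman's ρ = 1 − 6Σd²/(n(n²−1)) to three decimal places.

Ranks of variable 1: 1, 7, 6, 5, 3, 2, 4
Ranks of variable 2: 4, 3, 6, 2, 1, 7, 5
d = r₁ − r₂: -3, 4, 0, 3, 2, -5, -1
d²: 9, 16, 0, 9, 4, 25, 1; Σd² = 64
ρ = 1 − 6·64/(7·48) = 1 − 384/336 = -0.143

-0.143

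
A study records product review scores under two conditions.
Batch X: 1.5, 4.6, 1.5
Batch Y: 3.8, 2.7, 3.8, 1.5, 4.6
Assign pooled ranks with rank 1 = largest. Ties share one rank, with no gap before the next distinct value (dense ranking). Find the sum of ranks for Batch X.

9

Sorted (descending): 4.6, 4.6, 3.8, 3.8, 2.7, 1.5, 1.5, 1.5
The 2 values of 4.6 share dense rank 1.
The 2 values of 3.8 share dense rank 2.
The 3 values of 1.5 share dense rank 4.
Remaining distinct values take the next consecutive integers.
Batch X values → pooled ranks: 1.5→4, 4.6→1, 1.5→4
Rank sum = 4 + 1 + 4 = 9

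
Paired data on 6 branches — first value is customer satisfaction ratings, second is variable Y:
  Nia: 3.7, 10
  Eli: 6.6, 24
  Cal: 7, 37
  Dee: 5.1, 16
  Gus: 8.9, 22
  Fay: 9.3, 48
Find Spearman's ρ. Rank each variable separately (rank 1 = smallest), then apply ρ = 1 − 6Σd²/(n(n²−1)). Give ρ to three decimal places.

Ranks of variable 1: 1, 3, 4, 2, 5, 6
Ranks of variable 2: 1, 4, 5, 2, 3, 6
d = r₁ − r₂: 0, -1, -1, 0, 2, 0
d²: 0, 1, 1, 0, 4, 0; Σd² = 6
ρ = 1 − 6·6/(6·35) = 1 − 36/210 = 0.829

0.829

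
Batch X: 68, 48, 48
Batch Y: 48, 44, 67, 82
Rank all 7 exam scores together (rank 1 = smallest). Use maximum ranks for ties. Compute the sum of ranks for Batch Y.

Sorted (ascending): 44, 48, 48, 48, 67, 68, 82
The 3 values of 48 occupy positions 2–4 → each gets rank 4.
Batch Y values → pooled ranks: 48→4, 44→1, 67→5, 82→7
Rank sum = 4 + 1 + 5 + 7 = 17

17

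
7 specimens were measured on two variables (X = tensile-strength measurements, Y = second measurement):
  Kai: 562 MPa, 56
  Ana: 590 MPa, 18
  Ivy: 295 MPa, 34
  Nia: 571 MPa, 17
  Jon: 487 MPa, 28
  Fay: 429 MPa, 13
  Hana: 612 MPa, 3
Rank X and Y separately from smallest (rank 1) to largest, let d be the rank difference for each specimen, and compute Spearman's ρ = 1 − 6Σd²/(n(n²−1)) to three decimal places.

Ranks of variable 1: 4, 6, 1, 5, 3, 2, 7
Ranks of variable 2: 7, 4, 6, 3, 5, 2, 1
d = r₁ − r₂: -3, 2, -5, 2, -2, 0, 6
d²: 9, 4, 25, 4, 4, 0, 36; Σd² = 82
ρ = 1 − 6·82/(7·48) = 1 − 492/336 = -0.464

-0.464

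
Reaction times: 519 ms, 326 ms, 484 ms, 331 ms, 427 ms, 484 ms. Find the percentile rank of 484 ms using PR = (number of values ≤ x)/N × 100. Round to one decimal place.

N = 6.
Strictly below 484: 3. Equal to 484: 2.
PR = 5/6 × 100 = 83.3

83.3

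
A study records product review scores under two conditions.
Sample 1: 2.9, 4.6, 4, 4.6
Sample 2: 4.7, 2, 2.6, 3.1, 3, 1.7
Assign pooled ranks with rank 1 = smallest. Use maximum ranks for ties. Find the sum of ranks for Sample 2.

Sorted (ascending): 1.7, 2, 2.6, 2.9, 3, 3.1, 4, 4.6, 4.6, 4.7
The 2 values of 4.6 occupy positions 8–9 → each gets rank 9.
Sample 2 values → pooled ranks: 4.7→10, 2→2, 2.6→3, 3.1→6, 3→5, 1.7→1
Rank sum = 10 + 2 + 3 + 6 + 5 + 1 = 27

27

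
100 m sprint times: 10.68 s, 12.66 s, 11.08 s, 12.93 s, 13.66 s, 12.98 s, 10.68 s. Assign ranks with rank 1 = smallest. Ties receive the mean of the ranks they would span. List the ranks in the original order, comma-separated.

Sorted (ascending): 10.68, 10.68, 11.08, 12.66, 12.93, 12.98, 13.66
The 2 values of 10.68 occupy positions 1–2 → average rank (1+2)/2 = 1.5.

1.5, 4, 3, 5, 7, 6, 1.5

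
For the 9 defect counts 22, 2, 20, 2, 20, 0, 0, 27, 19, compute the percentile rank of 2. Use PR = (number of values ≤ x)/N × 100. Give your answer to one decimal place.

N = 9.
Strictly below 2: 2. Equal to 2: 2.
PR = 4/9 × 100 = 44.4

44.4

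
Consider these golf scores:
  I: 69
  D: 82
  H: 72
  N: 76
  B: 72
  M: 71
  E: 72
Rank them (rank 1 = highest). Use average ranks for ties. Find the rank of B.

Sorted (descending): 82, 76, 72, 72, 72, 71, 69
The 3 values of 72 occupy positions 3–5 → average rank 4.
B has value 72 → rank 4.

4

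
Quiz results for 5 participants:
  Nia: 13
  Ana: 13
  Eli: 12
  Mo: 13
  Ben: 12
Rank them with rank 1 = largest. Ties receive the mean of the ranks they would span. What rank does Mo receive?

Sorted (descending): 13, 13, 13, 12, 12
The 3 values of 13 occupy positions 1–3 → average rank 2.
The 2 values of 12 occupy positions 4–5 → average rank (4+5)/2 = 4.5.
Mo has value 13 → rank 2.

2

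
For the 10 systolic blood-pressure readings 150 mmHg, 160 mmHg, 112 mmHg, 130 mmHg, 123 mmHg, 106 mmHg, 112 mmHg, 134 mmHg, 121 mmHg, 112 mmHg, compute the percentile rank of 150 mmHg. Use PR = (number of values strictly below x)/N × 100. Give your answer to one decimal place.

80.0

N = 10.
Strictly below 150: 8. Equal to 150: 1.
PR = 8/10 × 100 = 80.0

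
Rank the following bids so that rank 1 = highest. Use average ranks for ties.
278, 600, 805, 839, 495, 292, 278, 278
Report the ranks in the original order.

7, 3, 2, 1, 4, 5, 7, 7

Sorted (descending): 839, 805, 600, 495, 292, 278, 278, 278
The 3 values of 278 occupy positions 6–8 → average rank 7.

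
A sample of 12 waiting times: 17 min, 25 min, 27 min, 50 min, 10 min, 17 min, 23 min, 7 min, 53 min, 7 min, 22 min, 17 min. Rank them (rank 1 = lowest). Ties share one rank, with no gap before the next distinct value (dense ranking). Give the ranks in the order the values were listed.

Sorted (ascending): 7, 7, 10, 17, 17, 17, 22, 23, 25, 27, 50, 53
The 2 values of 7 share dense rank 1.
The 3 values of 17 share dense rank 3.
Remaining distinct values take the next consecutive integers.

3, 6, 7, 8, 2, 3, 5, 1, 9, 1, 4, 3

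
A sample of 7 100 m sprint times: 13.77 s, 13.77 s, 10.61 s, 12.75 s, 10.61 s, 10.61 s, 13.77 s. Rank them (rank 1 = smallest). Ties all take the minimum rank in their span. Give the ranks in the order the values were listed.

5, 5, 1, 4, 1, 1, 5

Sorted (ascending): 10.61, 10.61, 10.61, 12.75, 13.77, 13.77, 13.77
The 3 values of 10.61 occupy positions 1–3 → each gets rank 1.
The 3 values of 13.77 occupy positions 5–7 → each gets rank 5.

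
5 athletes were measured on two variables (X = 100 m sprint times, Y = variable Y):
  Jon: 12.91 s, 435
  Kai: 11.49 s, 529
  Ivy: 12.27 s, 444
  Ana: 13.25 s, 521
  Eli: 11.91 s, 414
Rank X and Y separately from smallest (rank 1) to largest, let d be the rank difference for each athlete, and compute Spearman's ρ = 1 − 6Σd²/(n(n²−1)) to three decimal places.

Ranks of variable 1: 4, 1, 3, 5, 2
Ranks of variable 2: 2, 5, 3, 4, 1
d = r₁ − r₂: 2, -4, 0, 1, 1
d²: 4, 16, 0, 1, 1; Σd² = 22
ρ = 1 − 6·22/(5·24) = 1 − 132/120 = -0.100

-0.100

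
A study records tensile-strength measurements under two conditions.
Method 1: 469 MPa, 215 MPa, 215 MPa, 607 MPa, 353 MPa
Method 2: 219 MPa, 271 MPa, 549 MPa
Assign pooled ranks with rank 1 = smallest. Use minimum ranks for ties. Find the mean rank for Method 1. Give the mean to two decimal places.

Sorted (ascending): 215, 215, 219, 271, 353, 469, 549, 607
The 2 values of 215 occupy positions 1–2 → each gets rank 1.
Method 1 values → pooled ranks: 469→6, 215→1, 215→1, 607→8, 353→5
Mean rank = (6 + 1 + 1 + 8 + 5) / 5 = 4.20

4.20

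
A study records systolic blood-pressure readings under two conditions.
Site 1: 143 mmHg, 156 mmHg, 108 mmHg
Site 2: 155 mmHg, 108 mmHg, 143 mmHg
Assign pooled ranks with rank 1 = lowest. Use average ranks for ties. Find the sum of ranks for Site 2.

Sorted (ascending): 108, 108, 143, 143, 155, 156
The 2 values of 108 occupy positions 1–2 → average rank (1+2)/2 = 1.5.
The 2 values of 143 occupy positions 3–4 → average rank (3+4)/2 = 3.5.
Site 2 values → pooled ranks: 155→5, 108→1.5, 143→3.5
Rank sum = 5 + 1.5 + 3.5 = 10

10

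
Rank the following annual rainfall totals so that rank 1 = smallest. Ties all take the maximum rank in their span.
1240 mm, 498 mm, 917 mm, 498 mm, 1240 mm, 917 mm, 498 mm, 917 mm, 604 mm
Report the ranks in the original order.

Sorted (ascending): 498, 498, 498, 604, 917, 917, 917, 1240, 1240
The 3 values of 498 occupy positions 1–3 → each gets rank 3.
The 3 values of 917 occupy positions 5–7 → each gets rank 7.
The 2 values of 1240 occupy positions 8–9 → each gets rank 9.

9, 3, 7, 3, 9, 7, 3, 7, 4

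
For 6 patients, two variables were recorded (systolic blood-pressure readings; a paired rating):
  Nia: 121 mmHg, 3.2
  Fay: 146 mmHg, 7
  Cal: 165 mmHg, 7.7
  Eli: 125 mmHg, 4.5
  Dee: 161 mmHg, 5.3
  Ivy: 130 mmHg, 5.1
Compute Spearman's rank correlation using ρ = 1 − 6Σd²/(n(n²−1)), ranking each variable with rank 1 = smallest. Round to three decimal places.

0.943

Ranks of variable 1: 1, 4, 6, 2, 5, 3
Ranks of variable 2: 1, 5, 6, 2, 4, 3
d = r₁ − r₂: 0, -1, 0, 0, 1, 0
d²: 0, 1, 0, 0, 1, 0; Σd² = 2
ρ = 1 − 6·2/(6·35) = 1 − 12/210 = 0.943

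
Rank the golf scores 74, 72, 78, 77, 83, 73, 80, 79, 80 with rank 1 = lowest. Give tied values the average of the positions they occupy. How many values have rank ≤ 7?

Sorted (ascending): 72, 73, 74, 77, 78, 79, 80, 80, 83
The 2 values of 80 occupy positions 7–8 → average rank (7+8)/2 = 7.5.
Ranks ≤ 7: {1, 2, 3, 4, 5, 6} → 6 values.

6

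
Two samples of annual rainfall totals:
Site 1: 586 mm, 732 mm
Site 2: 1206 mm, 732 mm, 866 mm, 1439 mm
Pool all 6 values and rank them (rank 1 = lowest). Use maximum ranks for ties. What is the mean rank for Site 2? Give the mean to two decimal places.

4.50

Sorted (ascending): 586, 732, 732, 866, 1206, 1439
The 2 values of 732 occupy positions 2–3 → each gets rank 3.
Site 2 values → pooled ranks: 1206→5, 732→3, 866→4, 1439→6
Mean rank = (5 + 3 + 4 + 6) / 4 = 4.50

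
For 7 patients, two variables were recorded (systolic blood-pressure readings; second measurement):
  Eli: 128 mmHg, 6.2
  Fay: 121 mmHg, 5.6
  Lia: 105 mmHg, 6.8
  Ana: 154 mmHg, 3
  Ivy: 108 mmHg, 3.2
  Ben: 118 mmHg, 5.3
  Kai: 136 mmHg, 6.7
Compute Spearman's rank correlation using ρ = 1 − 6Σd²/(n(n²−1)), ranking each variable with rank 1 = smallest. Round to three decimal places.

Ranks of variable 1: 5, 4, 1, 7, 2, 3, 6
Ranks of variable 2: 5, 4, 7, 1, 2, 3, 6
d = r₁ − r₂: 0, 0, -6, 6, 0, 0, 0
d²: 0, 0, 36, 36, 0, 0, 0; Σd² = 72
ρ = 1 − 6·72/(7·48) = 1 − 432/336 = -0.286

-0.286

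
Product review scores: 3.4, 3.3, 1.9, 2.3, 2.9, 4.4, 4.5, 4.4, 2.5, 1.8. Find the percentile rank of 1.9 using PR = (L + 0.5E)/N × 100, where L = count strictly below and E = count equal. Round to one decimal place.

N = 10.
Strictly below 1.9: 1. Equal to 1.9: 1.
PR = (1 + 0.5·1)/10 × 100 = 15.0

15.0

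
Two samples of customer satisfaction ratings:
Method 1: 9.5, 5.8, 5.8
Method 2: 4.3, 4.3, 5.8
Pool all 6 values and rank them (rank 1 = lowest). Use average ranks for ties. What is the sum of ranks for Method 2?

7

Sorted (ascending): 4.3, 4.3, 5.8, 5.8, 5.8, 9.5
The 2 values of 4.3 occupy positions 1–2 → average rank (1+2)/2 = 1.5.
The 3 values of 5.8 occupy positions 3–5 → average rank 4.
Method 2 values → pooled ranks: 4.3→1.5, 4.3→1.5, 5.8→4
Rank sum = 1.5 + 1.5 + 4 = 7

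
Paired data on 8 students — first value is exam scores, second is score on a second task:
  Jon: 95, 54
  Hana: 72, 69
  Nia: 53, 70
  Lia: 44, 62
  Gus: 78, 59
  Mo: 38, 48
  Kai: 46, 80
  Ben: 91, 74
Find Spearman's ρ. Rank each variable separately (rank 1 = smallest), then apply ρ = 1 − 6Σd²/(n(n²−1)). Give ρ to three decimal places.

Ranks of variable 1: 8, 5, 4, 2, 6, 1, 3, 7
Ranks of variable 2: 2, 5, 6, 4, 3, 1, 8, 7
d = r₁ − r₂: 6, 0, -2, -2, 3, 0, -5, 0
d²: 36, 0, 4, 4, 9, 0, 25, 0; Σd² = 78
ρ = 1 − 6·78/(8·63) = 1 − 468/504 = 0.071

0.071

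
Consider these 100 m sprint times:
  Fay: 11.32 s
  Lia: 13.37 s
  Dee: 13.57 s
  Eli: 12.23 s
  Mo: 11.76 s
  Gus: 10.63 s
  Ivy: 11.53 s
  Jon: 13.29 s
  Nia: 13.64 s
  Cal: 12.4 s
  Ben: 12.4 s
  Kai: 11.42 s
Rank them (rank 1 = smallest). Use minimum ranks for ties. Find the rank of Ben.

7

Sorted (ascending): 10.63, 11.32, 11.42, 11.53, 11.76, 12.23, 12.4, 12.4, 13.29, 13.37, 13.57, 13.64
The 2 values of 12.4 occupy positions 7–8 → each gets rank 7.
Ben has value 12.4 s → rank 7.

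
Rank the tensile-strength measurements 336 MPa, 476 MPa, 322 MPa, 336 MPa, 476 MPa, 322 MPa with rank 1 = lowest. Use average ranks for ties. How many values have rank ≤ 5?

4

Sorted (ascending): 322, 322, 336, 336, 476, 476
The 2 values of 322 occupy positions 1–2 → average rank (1+2)/2 = 1.5.
The 2 values of 336 occupy positions 3–4 → average rank (3+4)/2 = 3.5.
The 2 values of 476 occupy positions 5–6 → average rank (5+6)/2 = 5.5.
Ranks ≤ 5: {1.5, 1.5, 3.5, 3.5} → 4 values.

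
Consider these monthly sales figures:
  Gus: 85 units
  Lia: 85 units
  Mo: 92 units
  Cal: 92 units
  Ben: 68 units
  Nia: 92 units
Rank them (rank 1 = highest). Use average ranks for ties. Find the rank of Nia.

2

Sorted (descending): 92, 92, 92, 85, 85, 68
The 3 values of 92 occupy positions 1–3 → average rank 2.
The 2 values of 85 occupy positions 4–5 → average rank (4+5)/2 = 4.5.
Nia has value 92 units → rank 2.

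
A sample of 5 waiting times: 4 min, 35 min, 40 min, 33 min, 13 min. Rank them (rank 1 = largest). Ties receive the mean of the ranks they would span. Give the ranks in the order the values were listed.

5, 2, 1, 3, 4

Sorted (descending): 40, 35, 33, 13, 4
No ties — each value takes its position as its rank.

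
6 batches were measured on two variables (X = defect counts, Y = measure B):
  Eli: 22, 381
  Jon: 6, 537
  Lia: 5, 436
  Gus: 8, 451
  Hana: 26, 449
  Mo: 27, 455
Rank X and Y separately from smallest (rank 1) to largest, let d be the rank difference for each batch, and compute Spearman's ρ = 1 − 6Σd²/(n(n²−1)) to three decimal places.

0.086

Ranks of variable 1: 4, 2, 1, 3, 5, 6
Ranks of variable 2: 1, 6, 2, 4, 3, 5
d = r₁ − r₂: 3, -4, -1, -1, 2, 1
d²: 9, 16, 1, 1, 4, 1; Σd² = 32
ρ = 1 − 6·32/(6·35) = 1 − 192/210 = 0.086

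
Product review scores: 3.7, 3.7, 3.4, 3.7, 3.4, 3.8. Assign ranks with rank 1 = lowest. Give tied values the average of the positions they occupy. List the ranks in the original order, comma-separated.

Sorted (ascending): 3.4, 3.4, 3.7, 3.7, 3.7, 3.8
The 2 values of 3.4 occupy positions 1–2 → average rank (1+2)/2 = 1.5.
The 3 values of 3.7 occupy positions 3–5 → average rank 4.

4, 4, 1.5, 4, 1.5, 6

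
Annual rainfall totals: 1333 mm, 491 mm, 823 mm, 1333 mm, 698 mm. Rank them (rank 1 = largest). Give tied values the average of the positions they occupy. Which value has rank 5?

491

Sorted (descending): 1333, 1333, 823, 698, 491
The 2 values of 1333 occupy positions 1–2 → average rank (1+2)/2 = 1.5.
Rank 5 → value 491.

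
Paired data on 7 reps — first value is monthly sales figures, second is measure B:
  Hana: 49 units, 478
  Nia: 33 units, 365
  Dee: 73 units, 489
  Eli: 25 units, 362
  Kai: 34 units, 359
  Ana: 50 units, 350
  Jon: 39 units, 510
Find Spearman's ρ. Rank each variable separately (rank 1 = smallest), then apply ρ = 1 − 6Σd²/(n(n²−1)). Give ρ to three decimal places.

Ranks of variable 1: 5, 2, 7, 1, 3, 6, 4
Ranks of variable 2: 5, 4, 6, 3, 2, 1, 7
d = r₁ − r₂: 0, -2, 1, -2, 1, 5, -3
d²: 0, 4, 1, 4, 1, 25, 9; Σd² = 44
ρ = 1 − 6·44/(7·48) = 1 − 264/336 = 0.214

0.214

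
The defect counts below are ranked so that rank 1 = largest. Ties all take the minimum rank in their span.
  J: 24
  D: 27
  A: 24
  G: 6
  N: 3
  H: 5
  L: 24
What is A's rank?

2

Sorted (descending): 27, 24, 24, 24, 6, 5, 3
The 3 values of 24 occupy positions 2–4 → each gets rank 2.
A has value 24 → rank 2.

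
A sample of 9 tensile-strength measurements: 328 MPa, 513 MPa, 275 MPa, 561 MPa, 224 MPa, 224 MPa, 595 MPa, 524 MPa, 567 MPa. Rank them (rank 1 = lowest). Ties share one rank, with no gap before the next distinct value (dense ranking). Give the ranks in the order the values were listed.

3, 4, 2, 6, 1, 1, 8, 5, 7

Sorted (ascending): 224, 224, 275, 328, 513, 524, 561, 567, 595
The 2 values of 224 share dense rank 1.
Remaining distinct values take the next consecutive integers.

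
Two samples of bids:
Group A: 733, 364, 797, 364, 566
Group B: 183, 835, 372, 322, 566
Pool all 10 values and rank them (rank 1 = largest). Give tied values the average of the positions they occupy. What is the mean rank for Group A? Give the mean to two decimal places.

4.90

Sorted (descending): 835, 797, 733, 566, 566, 372, 364, 364, 322, 183
The 2 values of 566 occupy positions 4–5 → average rank (4+5)/2 = 4.5.
The 2 values of 364 occupy positions 7–8 → average rank (7+8)/2 = 7.5.
Group A values → pooled ranks: 733→3, 364→7.5, 797→2, 364→7.5, 566→4.5
Mean rank = (3 + 7.5 + 2 + 7.5 + 4.5) / 5 = 4.90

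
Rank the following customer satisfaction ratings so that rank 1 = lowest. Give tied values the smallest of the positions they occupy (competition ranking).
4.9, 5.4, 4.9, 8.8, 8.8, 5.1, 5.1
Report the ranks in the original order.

1, 5, 1, 6, 6, 3, 3

Sorted (ascending): 4.9, 4.9, 5.1, 5.1, 5.4, 8.8, 8.8
The 2 values of 4.9 occupy positions 1–2 → each gets rank 1.
The 2 values of 5.1 occupy positions 3–4 → each gets rank 3.
The 2 values of 8.8 occupy positions 6–7 → each gets rank 6.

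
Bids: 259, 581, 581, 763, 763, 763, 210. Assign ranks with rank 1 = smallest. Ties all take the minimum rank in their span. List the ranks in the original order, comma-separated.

Sorted (ascending): 210, 259, 581, 581, 763, 763, 763
The 2 values of 581 occupy positions 3–4 → each gets rank 3.
The 3 values of 763 occupy positions 5–7 → each gets rank 5.

2, 3, 3, 5, 5, 5, 1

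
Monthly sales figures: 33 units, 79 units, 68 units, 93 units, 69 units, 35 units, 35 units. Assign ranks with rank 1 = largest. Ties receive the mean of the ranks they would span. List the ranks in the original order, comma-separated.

7, 2, 4, 1, 3, 5.5, 5.5

Sorted (descending): 93, 79, 69, 68, 35, 35, 33
The 2 values of 35 occupy positions 5–6 → average rank (5+6)/2 = 5.5.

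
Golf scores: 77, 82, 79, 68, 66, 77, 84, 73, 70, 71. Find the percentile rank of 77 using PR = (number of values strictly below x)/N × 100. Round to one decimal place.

N = 10.
Strictly below 77: 5. Equal to 77: 2.
PR = 5/10 × 100 = 50.0

50.0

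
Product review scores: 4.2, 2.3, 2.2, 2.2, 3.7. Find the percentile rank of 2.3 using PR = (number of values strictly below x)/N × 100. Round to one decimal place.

N = 5.
Strictly below 2.3: 2. Equal to 2.3: 1.
PR = 2/5 × 100 = 40.0

40.0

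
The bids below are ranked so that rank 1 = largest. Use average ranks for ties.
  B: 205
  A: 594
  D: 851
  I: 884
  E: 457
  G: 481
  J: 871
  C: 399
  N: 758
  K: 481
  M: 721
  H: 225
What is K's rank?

7.5

Sorted (descending): 884, 871, 851, 758, 721, 594, 481, 481, 457, 399, 225, 205
The 2 values of 481 occupy positions 7–8 → average rank (7+8)/2 = 7.5.
K has value 481 → rank 7.5.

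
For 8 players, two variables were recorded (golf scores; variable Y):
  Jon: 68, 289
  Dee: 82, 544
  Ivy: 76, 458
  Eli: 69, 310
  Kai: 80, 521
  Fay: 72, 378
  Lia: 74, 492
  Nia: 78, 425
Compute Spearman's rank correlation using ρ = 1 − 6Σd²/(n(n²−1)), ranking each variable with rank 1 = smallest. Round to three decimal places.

0.905

Ranks of variable 1: 1, 8, 5, 2, 7, 3, 4, 6
Ranks of variable 2: 1, 8, 5, 2, 7, 3, 6, 4
d = r₁ − r₂: 0, 0, 0, 0, 0, 0, -2, 2
d²: 0, 0, 0, 0, 0, 0, 4, 4; Σd² = 8
ρ = 1 − 6·8/(8·63) = 1 − 48/504 = 0.905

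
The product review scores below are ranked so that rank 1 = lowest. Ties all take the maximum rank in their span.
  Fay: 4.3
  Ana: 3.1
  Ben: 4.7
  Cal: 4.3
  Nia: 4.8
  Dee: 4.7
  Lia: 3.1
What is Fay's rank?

Sorted (ascending): 3.1, 3.1, 4.3, 4.3, 4.7, 4.7, 4.8
The 2 values of 3.1 occupy positions 1–2 → each gets rank 2.
The 2 values of 4.3 occupy positions 3–4 → each gets rank 4.
The 2 values of 4.7 occupy positions 5–6 → each gets rank 6.
Fay has value 4.3 → rank 4.

4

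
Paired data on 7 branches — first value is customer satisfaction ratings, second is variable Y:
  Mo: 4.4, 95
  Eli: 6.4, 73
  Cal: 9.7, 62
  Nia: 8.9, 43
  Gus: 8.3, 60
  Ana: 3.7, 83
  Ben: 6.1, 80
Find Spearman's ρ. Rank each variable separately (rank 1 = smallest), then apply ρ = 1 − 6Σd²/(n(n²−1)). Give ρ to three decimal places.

-0.857

Ranks of variable 1: 2, 4, 7, 6, 5, 1, 3
Ranks of variable 2: 7, 4, 3, 1, 2, 6, 5
d = r₁ − r₂: -5, 0, 4, 5, 3, -5, -2
d²: 25, 0, 16, 25, 9, 25, 4; Σd² = 104
ρ = 1 − 6·104/(7·48) = 1 − 624/336 = -0.857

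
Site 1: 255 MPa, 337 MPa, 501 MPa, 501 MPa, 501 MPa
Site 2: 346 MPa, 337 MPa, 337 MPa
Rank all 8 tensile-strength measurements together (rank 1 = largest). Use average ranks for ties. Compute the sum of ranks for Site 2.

16

Sorted (descending): 501, 501, 501, 346, 337, 337, 337, 255
The 3 values of 501 occupy positions 1–3 → average rank 2.
The 3 values of 337 occupy positions 5–7 → average rank 6.
Site 2 values → pooled ranks: 346→4, 337→6, 337→6
Rank sum = 4 + 6 + 6 = 16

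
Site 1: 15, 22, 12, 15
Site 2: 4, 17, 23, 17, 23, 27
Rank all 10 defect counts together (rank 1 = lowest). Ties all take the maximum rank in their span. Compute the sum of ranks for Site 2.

Sorted (ascending): 4, 12, 15, 15, 17, 17, 22, 23, 23, 27
The 2 values of 15 occupy positions 3–4 → each gets rank 4.
The 2 values of 17 occupy positions 5–6 → each gets rank 6.
The 2 values of 23 occupy positions 8–9 → each gets rank 9.
Site 2 values → pooled ranks: 4→1, 17→6, 23→9, 17→6, 23→9, 27→10
Rank sum = 1 + 6 + 9 + 6 + 9 + 10 = 41

41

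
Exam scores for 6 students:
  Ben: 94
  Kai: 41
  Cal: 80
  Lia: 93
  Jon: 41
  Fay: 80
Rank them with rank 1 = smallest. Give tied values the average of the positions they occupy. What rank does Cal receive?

Sorted (ascending): 41, 41, 80, 80, 93, 94
The 2 values of 41 occupy positions 1–2 → average rank (1+2)/2 = 1.5.
The 2 values of 80 occupy positions 3–4 → average rank (3+4)/2 = 3.5.
Cal has value 80 → rank 3.5.

3.5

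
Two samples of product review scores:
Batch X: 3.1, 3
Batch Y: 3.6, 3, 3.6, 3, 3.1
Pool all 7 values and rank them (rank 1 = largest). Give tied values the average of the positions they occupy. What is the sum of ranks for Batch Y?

Sorted (descending): 3.6, 3.6, 3.1, 3.1, 3, 3, 3
The 2 values of 3.6 occupy positions 1–2 → average rank (1+2)/2 = 1.5.
The 2 values of 3.1 occupy positions 3–4 → average rank (3+4)/2 = 3.5.
The 3 values of 3 occupy positions 5–7 → average rank 6.
Batch Y values → pooled ranks: 3.6→1.5, 3→6, 3.6→1.5, 3→6, 3.1→3.5
Rank sum = 1.5 + 6 + 1.5 + 6 + 3.5 = 18.5

18.5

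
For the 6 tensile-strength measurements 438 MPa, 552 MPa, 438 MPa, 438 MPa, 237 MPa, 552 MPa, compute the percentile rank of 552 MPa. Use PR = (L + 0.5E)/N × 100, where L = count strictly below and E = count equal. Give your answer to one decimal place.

83.3

N = 6.
Strictly below 552: 4. Equal to 552: 2.
PR = (4 + 0.5·2)/6 × 100 = 83.3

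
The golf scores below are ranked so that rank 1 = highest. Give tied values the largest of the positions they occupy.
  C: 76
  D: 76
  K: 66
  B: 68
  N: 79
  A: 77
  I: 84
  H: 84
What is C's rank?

6

Sorted (descending): 84, 84, 79, 77, 76, 76, 68, 66
The 2 values of 84 occupy positions 1–2 → each gets rank 2.
The 2 values of 76 occupy positions 5–6 → each gets rank 6.
C has value 76 → rank 6.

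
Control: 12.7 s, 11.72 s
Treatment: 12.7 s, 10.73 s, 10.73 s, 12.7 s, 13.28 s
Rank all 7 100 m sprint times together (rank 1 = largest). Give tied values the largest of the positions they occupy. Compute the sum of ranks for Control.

Sorted (descending): 13.28, 12.7, 12.7, 12.7, 11.72, 10.73, 10.73
The 3 values of 12.7 occupy positions 2–4 → each gets rank 4.
The 2 values of 10.73 occupy positions 6–7 → each gets rank 7.
Control values → pooled ranks: 12.7→4, 11.72→5
Rank sum = 4 + 5 = 9

9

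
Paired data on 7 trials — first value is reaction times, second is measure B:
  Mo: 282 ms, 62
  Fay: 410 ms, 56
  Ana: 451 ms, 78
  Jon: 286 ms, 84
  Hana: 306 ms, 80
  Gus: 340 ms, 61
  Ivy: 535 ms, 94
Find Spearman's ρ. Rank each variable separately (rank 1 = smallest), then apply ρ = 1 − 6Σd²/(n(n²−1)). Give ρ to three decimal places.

Ranks of variable 1: 1, 5, 6, 2, 3, 4, 7
Ranks of variable 2: 3, 1, 4, 6, 5, 2, 7
d = r₁ − r₂: -2, 4, 2, -4, -2, 2, 0
d²: 4, 16, 4, 16, 4, 4, 0; Σd² = 48
ρ = 1 − 6·48/(7·48) = 1 − 288/336 = 0.143

0.143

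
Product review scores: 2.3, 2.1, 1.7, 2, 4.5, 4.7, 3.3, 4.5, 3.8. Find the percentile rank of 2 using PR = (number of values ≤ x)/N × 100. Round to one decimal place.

22.2

N = 9.
Strictly below 2: 1. Equal to 2: 1.
PR = 2/9 × 100 = 22.2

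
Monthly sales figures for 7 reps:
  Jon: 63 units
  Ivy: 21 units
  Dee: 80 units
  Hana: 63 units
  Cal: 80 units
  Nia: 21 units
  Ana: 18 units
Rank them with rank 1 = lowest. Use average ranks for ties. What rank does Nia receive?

Sorted (ascending): 18, 21, 21, 63, 63, 80, 80
The 2 values of 21 occupy positions 2–3 → average rank (2+3)/2 = 2.5.
The 2 values of 63 occupy positions 4–5 → average rank (4+5)/2 = 4.5.
The 2 values of 80 occupy positions 6–7 → average rank (6+7)/2 = 6.5.
Nia has value 21 units → rank 2.5.

2.5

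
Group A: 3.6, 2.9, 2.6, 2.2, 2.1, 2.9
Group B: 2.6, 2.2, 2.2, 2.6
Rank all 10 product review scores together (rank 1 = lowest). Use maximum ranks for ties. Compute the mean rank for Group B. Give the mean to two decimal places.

5.50

Sorted (ascending): 2.1, 2.2, 2.2, 2.2, 2.6, 2.6, 2.6, 2.9, 2.9, 3.6
The 3 values of 2.2 occupy positions 2–4 → each gets rank 4.
The 3 values of 2.6 occupy positions 5–7 → each gets rank 7.
The 2 values of 2.9 occupy positions 8–9 → each gets rank 9.
Group B values → pooled ranks: 2.6→7, 2.2→4, 2.2→4, 2.6→7
Mean rank = (7 + 4 + 4 + 7) / 4 = 5.50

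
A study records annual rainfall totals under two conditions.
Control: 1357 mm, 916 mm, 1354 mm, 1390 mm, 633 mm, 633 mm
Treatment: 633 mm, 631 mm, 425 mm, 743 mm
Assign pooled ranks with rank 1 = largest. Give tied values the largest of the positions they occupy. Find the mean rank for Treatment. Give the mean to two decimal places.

8.00

Sorted (descending): 1390, 1357, 1354, 916, 743, 633, 633, 633, 631, 425
The 3 values of 633 occupy positions 6–8 → each gets rank 8.
Treatment values → pooled ranks: 633→8, 631→9, 425→10, 743→5
Mean rank = (8 + 9 + 10 + 5) / 4 = 8.00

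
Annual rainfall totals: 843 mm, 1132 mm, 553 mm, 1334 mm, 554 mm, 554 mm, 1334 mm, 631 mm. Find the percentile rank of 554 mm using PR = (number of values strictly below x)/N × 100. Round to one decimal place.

12.5

N = 8.
Strictly below 554: 1. Equal to 554: 2.
PR = 1/8 × 100 = 12.5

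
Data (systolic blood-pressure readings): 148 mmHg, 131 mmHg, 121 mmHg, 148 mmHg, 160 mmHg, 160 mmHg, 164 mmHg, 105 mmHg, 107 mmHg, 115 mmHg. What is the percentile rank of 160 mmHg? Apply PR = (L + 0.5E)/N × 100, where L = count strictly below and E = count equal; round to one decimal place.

N = 10.
Strictly below 160: 7. Equal to 160: 2.
PR = (7 + 0.5·2)/10 × 100 = 80.0

80.0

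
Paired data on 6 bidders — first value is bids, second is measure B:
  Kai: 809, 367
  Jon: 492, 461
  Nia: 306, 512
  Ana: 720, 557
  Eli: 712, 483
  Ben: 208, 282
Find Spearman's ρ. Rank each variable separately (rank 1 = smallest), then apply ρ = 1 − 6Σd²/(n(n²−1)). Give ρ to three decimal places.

0.257

Ranks of variable 1: 6, 3, 2, 5, 4, 1
Ranks of variable 2: 2, 3, 5, 6, 4, 1
d = r₁ − r₂: 4, 0, -3, -1, 0, 0
d²: 16, 0, 9, 1, 0, 0; Σd² = 26
ρ = 1 − 6·26/(6·35) = 1 − 156/210 = 0.257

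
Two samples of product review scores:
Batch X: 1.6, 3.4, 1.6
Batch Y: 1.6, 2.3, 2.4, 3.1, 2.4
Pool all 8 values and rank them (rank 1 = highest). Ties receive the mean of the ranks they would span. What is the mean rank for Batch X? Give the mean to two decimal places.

5.00

Sorted (descending): 3.4, 3.1, 2.4, 2.4, 2.3, 1.6, 1.6, 1.6
The 2 values of 2.4 occupy positions 3–4 → average rank (3+4)/2 = 3.5.
The 3 values of 1.6 occupy positions 6–8 → average rank 7.
Batch X values → pooled ranks: 1.6→7, 3.4→1, 1.6→7
Mean rank = (7 + 1 + 7) / 3 = 5.00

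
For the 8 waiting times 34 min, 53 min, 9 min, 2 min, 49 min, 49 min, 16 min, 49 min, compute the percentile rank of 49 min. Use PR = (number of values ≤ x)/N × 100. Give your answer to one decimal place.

87.5

N = 8.
Strictly below 49: 4. Equal to 49: 3.
PR = 7/8 × 100 = 87.5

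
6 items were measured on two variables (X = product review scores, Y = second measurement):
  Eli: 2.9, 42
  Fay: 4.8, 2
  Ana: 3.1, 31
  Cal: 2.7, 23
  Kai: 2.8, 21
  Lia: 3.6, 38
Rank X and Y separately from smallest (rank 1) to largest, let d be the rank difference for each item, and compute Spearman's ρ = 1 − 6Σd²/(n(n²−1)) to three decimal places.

Ranks of variable 1: 3, 6, 4, 1, 2, 5
Ranks of variable 2: 6, 1, 4, 3, 2, 5
d = r₁ − r₂: -3, 5, 0, -2, 0, 0
d²: 9, 25, 0, 4, 0, 0; Σd² = 38
ρ = 1 − 6·38/(6·35) = 1 − 228/210 = -0.086

-0.086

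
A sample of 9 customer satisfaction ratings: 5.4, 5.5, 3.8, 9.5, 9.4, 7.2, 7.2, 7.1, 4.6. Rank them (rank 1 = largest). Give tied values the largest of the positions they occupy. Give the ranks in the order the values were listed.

Sorted (descending): 9.5, 9.4, 7.2, 7.2, 7.1, 5.5, 5.4, 4.6, 3.8
The 2 values of 7.2 occupy positions 3–4 → each gets rank 4.

7, 6, 9, 1, 2, 4, 4, 5, 8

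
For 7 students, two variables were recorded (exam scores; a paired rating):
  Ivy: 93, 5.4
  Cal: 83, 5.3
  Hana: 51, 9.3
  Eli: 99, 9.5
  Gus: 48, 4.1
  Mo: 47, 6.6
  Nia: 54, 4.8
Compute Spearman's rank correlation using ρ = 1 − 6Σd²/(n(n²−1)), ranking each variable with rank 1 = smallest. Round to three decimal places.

0.321

Ranks of variable 1: 6, 5, 3, 7, 2, 1, 4
Ranks of variable 2: 4, 3, 6, 7, 1, 5, 2
d = r₁ − r₂: 2, 2, -3, 0, 1, -4, 2
d²: 4, 4, 9, 0, 1, 16, 4; Σd² = 38
ρ = 1 − 6·38/(7·48) = 1 − 228/336 = 0.321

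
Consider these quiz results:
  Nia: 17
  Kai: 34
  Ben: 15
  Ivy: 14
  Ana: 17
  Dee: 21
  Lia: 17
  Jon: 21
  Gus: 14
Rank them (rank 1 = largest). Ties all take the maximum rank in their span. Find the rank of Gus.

Sorted (descending): 34, 21, 21, 17, 17, 17, 15, 14, 14
The 2 values of 21 occupy positions 2–3 → each gets rank 3.
The 3 values of 17 occupy positions 4–6 → each gets rank 6.
The 2 values of 14 occupy positions 8–9 → each gets rank 9.
Gus has value 14 → rank 9.

9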